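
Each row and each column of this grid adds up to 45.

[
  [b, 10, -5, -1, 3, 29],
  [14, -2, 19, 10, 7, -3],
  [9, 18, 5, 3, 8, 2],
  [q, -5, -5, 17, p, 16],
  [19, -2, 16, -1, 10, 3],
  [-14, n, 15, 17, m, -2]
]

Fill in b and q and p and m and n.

Row 1 has 10 − 5 − 1 + 3 + 29 = 36; the blank must be 45 − 36 = 9.
Column 2 has 10 − 2 + 18 − 5 − 2 = 19; the blank must be 45 − 19 = 26.
Row 6 has -14 + 26 + 15 + 17 − 2 = 42; the blank must be 45 − 42 = 3.
Column 5 has 3 + 7 + 8 + 10 + 3 = 31; the blank must be 45 − 31 = 14.
Row 4 has -5 − 5 + 17 + 14 + 16 = 37; the blank must be 45 − 37 = 8.

b = 9, q = 8, p = 14, m = 3, n = 26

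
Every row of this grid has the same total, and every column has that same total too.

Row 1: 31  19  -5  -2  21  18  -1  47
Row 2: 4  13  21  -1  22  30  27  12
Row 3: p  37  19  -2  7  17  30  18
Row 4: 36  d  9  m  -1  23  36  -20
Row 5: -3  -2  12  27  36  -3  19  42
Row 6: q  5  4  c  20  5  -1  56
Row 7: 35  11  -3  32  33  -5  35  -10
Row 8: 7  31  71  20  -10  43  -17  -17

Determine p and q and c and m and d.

Rows 1 and 2 both sum to 128, so that's the common total.
Column 2 has 19 + 13 + 37 − 2 + 5 + 11 + 31 = 114; the blank must be 128 − 114 = 14.
Row 3 has 37 + 19 − 2 + 7 + 17 + 30 + 18 = 126; the blank must be 128 − 126 = 2.
Row 4 has 36 + 14 + 9 − 1 + 23 + 36 − 20 = 97; the blank must be 128 − 97 = 31.
Column 1 has 31 + 4 + 2 + 36 − 3 + 35 + 7 = 112; the blank must be 128 − 112 = 16.
Row 6 has 16 + 5 + 4 + 20 + 5 − 1 + 56 = 105; the blank must be 128 − 105 = 23.

p = 2, q = 16, c = 23, m = 31, d = 14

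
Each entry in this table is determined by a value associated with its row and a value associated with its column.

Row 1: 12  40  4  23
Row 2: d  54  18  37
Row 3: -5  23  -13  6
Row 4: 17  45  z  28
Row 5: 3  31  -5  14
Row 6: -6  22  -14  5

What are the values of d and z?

The difference between any two rows is the same in every column — this is an addition table with the headers hidden.
Row 2 minus row 1 is 37 − 23 = 14, so its entry in column 1 is 12 + 14 = 26.
Row 4 minus row 1 is 28 − 23 = 5, so its entry in column 3 is 4 + 5 = 9.

d = 26, z = 9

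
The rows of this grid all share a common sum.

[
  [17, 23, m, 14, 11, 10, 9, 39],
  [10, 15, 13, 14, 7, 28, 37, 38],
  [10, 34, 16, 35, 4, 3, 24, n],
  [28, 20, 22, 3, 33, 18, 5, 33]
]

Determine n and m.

Row 2 sums to 162 and so does row 4; that's the common total.
In row 3 the known cells total 126, leaving 162 − 126 = 36.
In row 1 the known cells total 123, leaving 162 − 123 = 39.

n = 36, m = 39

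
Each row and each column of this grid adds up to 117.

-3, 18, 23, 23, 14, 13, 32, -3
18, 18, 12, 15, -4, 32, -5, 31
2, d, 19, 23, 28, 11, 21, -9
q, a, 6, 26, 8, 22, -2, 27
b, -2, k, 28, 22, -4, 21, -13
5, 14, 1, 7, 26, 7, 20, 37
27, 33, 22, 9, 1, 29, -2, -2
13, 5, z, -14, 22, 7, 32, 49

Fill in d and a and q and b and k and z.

The known cells in row 3 total 95, leaving 117 − 95 = 22 for the blank.
The known cells in column 2 total 108, leaving 117 − 108 = 9 for the blank.
The known cells in row 4 total 96, leaving 117 − 96 = 21 for the blank.
The known cells in column 1 total 83, leaving 117 − 83 = 34 for the blank.
The known cells in row 5 total 86, leaving 117 − 86 = 31 for the blank.
The known cells in row 8 total 114, leaving 117 − 114 = 3 for the blank.

d = 22, a = 9, q = 21, b = 34, k = 31, z = 3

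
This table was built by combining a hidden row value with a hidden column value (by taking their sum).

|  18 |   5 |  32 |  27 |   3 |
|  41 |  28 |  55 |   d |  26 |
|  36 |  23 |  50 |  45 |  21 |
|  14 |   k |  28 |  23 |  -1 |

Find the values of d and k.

The difference between any two rows is the same in every column — this is an addition table with the headers hidden.
Row 2 minus row 1 is 26 − 3 = 23, so its entry in column 4 is 27 + 23 = 50.
Row 4 minus row 1 is -1 − 3 = -4, so its entry in column 2 is 5 + (-4) = 1.

d = 50, k = 1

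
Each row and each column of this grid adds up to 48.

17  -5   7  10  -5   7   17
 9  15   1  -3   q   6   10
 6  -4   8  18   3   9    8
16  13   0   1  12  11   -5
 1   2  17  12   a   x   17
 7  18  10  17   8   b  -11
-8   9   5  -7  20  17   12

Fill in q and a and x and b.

Row 6 has 7 + 18 + 10 + 17 + 8 − 11 = 49; the blank must be 48 − 49 = -1.
Column 6 has 7 + 6 + 9 + 11 − 1 + 17 = 49; the blank must be 48 − 49 = -1.
Row 5 has 1 + 2 + 17 + 12 − 1 + 17 = 48; the blank must be 48 − 48 = 0.
Row 2 has 9 + 15 + 1 − 3 + 6 + 10 = 38; the blank must be 48 − 38 = 10.

q = 10, a = 0, x = -1, b = -1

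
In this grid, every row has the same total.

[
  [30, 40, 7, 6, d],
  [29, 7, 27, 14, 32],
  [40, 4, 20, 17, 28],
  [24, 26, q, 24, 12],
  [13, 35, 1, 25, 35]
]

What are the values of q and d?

Rows 2 and 5 both add up to 109, so every row sums to 109.
Row 4: 24 + 26 + 24 + 12 = 86, so the missing entry is 109 − 86 = 23.
Row 1: 30 + 40 + 7 + 6 = 83, so the missing entry is 109 − 83 = 26.

q = 23, d = 26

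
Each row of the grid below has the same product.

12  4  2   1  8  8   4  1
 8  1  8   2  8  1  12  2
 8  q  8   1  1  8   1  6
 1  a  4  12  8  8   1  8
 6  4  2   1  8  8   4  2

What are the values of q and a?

q = 8, a = 1

Rows 1 and 5 each multiply to 24576, so every row has product 24576.
Row 3: 8×8×1×1×8×1×6 = 3072, so the missing entry is 24576 ÷ 3072 = 8.
Row 4: 1×4×12×8×8×1×8 = 24576, so the missing entry is 24576 ÷ 24576 = 1.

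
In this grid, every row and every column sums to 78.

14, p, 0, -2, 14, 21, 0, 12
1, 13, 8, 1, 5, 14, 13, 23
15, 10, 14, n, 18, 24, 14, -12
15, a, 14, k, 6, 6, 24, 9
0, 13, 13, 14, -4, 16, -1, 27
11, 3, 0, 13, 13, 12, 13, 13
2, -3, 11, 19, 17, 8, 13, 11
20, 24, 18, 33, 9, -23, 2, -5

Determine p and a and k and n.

Row 1 has 14 + 0 − 2 + 14 + 21 + 0 + 12 = 59; the blank must be 78 − 59 = 19.
Row 3 has 15 + 10 + 14 + 18 + 24 + 14 − 12 = 83; the blank must be 78 − 83 = -5.
Column 4 has -2 + 1 − 5 + 14 + 13 + 19 + 33 = 73; the blank must be 78 − 73 = 5.
Row 4 has 15 + 14 + 5 + 6 + 6 + 24 + 9 = 79; the blank must be 78 − 79 = -1.

p = 19, a = -1, k = 5, n = -5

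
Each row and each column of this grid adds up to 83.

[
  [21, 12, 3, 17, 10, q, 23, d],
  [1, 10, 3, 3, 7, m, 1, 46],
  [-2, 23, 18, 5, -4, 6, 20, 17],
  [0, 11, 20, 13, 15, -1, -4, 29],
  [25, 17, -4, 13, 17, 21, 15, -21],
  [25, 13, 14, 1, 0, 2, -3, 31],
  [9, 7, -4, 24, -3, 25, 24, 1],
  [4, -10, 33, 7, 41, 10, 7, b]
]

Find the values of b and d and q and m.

b = -9, d = -11, q = 8, m = 12

Row 8: 4 − 10 + 33 + 7 + 41 + 10 + 7 = 92, so its missing entry is 83 − 92 = -9.
Column 8: 46 + 17 + 29 − 21 + 31 + 1 − 9 = 94, so its missing entry is 83 − 94 = -11.
Row 1: 21 + 12 + 3 + 17 + 10 + 23 − 11 = 75, so its missing entry is 83 − 75 = 8.
Row 2: 1 + 10 + 3 + 3 + 7 + 1 + 46 = 71, so its missing entry is 83 − 71 = 12.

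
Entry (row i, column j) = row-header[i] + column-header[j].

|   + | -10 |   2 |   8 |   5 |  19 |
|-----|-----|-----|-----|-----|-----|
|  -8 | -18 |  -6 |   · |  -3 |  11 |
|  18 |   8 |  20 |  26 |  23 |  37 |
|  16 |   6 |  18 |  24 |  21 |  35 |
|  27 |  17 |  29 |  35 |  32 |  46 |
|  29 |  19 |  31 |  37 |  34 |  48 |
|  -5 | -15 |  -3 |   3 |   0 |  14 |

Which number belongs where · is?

0

-8 + 8 = 0.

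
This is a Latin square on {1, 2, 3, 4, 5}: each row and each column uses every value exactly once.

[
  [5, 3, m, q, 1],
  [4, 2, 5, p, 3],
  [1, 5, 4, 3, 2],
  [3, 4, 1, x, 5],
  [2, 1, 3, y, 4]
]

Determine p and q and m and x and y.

At (row 5, col 4): row 5 already has {1, 2, 3, 4}, so the value is 5.
At (row 1, col 3): column 3 already has {1, 3, 4, 5}, so the value is 2.
Cell (1,4): row 1 already has {1, 2, 3, 5} → 4.
Cell (4,4): row 4 already has {1, 3, 4, 5} → 2.
At (row 2, col 4): row 2 already has {2, 3, 4, 5}, so the value is 1.

p = 1, q = 4, m = 2, x = 2, y = 5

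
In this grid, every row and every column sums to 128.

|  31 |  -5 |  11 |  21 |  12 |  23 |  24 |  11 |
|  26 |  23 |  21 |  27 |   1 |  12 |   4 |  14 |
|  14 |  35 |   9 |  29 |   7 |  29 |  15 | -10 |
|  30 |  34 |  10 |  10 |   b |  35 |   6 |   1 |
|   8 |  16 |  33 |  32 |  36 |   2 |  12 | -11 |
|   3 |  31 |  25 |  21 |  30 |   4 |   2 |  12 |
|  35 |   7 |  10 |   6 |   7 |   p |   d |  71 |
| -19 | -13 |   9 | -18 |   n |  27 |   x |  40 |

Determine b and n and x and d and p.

b = 2, n = 33, x = 69, d = -4, p = -4

Row 4: 30 + 34 + 10 + 10 + 35 + 6 + 1 = 126, so its missing entry is 128 − 126 = 2.
Column 5: 12 + 1 + 7 + 2 + 36 + 30 + 7 = 95, so its missing entry is 128 − 95 = 33.
Column 6: 23 + 12 + 29 + 35 + 2 + 4 + 27 = 132, so its missing entry is 128 − 132 = -4.
Row 8: -19 − 13 + 9 − 18 + 33 + 27 + 40 = 59, so its missing entry is 128 − 59 = 69.
Row 7: 35 + 7 + 10 + 6 + 7 − 4 + 71 = 132, so its missing entry is 128 − 132 = -4.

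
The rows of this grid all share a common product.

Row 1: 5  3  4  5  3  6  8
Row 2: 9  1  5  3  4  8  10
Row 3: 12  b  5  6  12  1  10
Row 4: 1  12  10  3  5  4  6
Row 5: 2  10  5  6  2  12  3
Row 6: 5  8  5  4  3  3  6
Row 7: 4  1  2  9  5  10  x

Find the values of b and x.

Rows 2 and 6 each multiply to 43200, so every row has product 43200.
Row 3: 12×5×6×12×1×10 = 43200, so the missing entry is 43200 ÷ 43200 = 1.
Row 7: 4×1×2×9×5×10 = 3600, so the missing entry is 43200 ÷ 3600 = 12.

b = 1, x = 12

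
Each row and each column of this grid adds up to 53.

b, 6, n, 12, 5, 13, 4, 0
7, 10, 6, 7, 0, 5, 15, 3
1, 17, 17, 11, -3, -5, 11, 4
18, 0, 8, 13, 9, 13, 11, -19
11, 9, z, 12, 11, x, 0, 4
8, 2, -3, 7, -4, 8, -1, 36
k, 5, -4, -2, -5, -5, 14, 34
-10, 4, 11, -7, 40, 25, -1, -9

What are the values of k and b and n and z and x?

Column 6: 13 + 5 − 5 + 13 + 8 − 5 + 25 = 54, so its missing entry is 53 − 54 = -1.
Row 5: 11 + 9 + 12 + 11 − 1 + 0 + 4 = 46, so its missing entry is 53 − 46 = 7.
Column 3: 6 + 17 + 8 + 7 − 3 − 4 + 11 = 42, so its missing entry is 53 − 42 = 11.
Row 1: 6 + 11 + 12 + 5 + 13 + 4 + 0 = 51, so its missing entry is 53 − 51 = 2.
Row 7: 5 − 4 − 2 − 5 − 5 + 14 + 34 = 37, so its missing entry is 53 − 37 = 16.

k = 16, b = 2, n = 11, z = 7, x = -1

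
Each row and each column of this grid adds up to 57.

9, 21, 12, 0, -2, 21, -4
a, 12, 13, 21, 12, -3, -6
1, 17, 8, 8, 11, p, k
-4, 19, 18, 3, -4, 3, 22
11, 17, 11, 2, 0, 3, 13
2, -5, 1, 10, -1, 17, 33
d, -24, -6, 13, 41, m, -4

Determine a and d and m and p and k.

a = 8, d = 30, m = 7, p = 9, k = 3

The known cells in column 7 total 54, leaving 57 − 54 = 3 for the blank.
The known cells in row 2 total 49, leaving 57 − 49 = 8 for the blank.
The known cells in column 1 total 27, leaving 57 − 27 = 30 for the blank.
The known cells in row 7 total 50, leaving 57 − 50 = 7 for the blank.
The known cells in row 3 total 48, leaving 57 − 48 = 9 for the blank.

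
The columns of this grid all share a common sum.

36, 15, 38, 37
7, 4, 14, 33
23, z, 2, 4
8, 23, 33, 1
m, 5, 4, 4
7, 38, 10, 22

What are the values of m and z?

The complete columns each total 101.
Column 1 is missing 101 − 81 = 20 (since 36 + 7 + 23 + 8 + 7 = 81).
Column 2 is missing 101 − 85 = 16 (since 15 + 4 + 23 + 5 + 38 = 85).

m = 20, z = 16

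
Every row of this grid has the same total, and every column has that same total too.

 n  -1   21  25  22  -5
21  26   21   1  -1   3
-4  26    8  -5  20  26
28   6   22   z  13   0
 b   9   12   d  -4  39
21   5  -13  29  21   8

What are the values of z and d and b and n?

Rows 2 and 3 both sum to 71, so that's the common total.
The known cells in row 4 total 69, leaving 71 − 69 = 2 for the blank.
The known cells in row 1 total 62, leaving 71 − 62 = 9 for the blank.
The known cells in column 1 total 75, leaving 71 − 75 = -4 for the blank.
The known cells in row 5 total 52, leaving 71 − 52 = 19 for the blank.

z = 2, d = 19, b = -4, n = 9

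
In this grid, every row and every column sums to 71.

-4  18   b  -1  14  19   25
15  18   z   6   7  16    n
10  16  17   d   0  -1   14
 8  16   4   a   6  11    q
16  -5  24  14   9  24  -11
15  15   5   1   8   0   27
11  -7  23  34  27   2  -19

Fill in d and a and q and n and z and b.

Row 3: 10 + 16 + 17 + 0 − 1 + 14 = 56, so its missing entry is 71 − 56 = 15.
Row 1: -4 + 18 − 1 + 14 + 19 + 25 = 71, so its missing entry is 71 − 71 = 0.
Column 3: 0 + 17 + 4 + 24 + 5 + 23 = 73, so its missing entry is 71 − 73 = -2.
Column 4: -1 + 6 + 15 + 14 + 1 + 34 = 69, so its missing entry is 71 − 69 = 2.
Row 4: 8 + 16 + 4 + 2 + 6 + 11 = 47, so its missing entry is 71 − 47 = 24.
Row 2: 15 + 18 − 2 + 6 + 7 + 16 = 60, so its missing entry is 71 − 60 = 11.

d = 15, a = 2, q = 24, n = 11, z = -2, b = 0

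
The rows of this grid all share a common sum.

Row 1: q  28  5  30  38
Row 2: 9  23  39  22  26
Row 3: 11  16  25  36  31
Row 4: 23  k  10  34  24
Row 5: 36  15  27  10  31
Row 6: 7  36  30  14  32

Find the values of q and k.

q = 18, k = 28

Rows 5 and 6 both add up to 119, so every row sums to 119.
Row 1: 28 + 5 + 30 + 38 = 101, so the missing entry is 119 − 101 = 18.
Row 4: 23 + 10 + 34 + 24 = 91, so the missing entry is 119 − 91 = 28.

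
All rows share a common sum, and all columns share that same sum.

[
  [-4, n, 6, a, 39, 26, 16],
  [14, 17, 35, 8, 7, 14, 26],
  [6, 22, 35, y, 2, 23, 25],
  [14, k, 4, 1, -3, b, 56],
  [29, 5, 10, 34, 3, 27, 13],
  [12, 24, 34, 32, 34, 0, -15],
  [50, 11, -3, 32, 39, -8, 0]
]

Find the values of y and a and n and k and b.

Rows 2 and 5 both sum to 121, so that's the common total.
The known cells in row 3 total 113, leaving 121 − 113 = 8 for the blank.
The known cells in column 4 total 115, leaving 121 − 115 = 6 for the blank.
The known cells in row 1 total 89, leaving 121 − 89 = 32 for the blank.
The known cells in column 2 total 111, leaving 121 − 111 = 10 for the blank.
The known cells in row 4 total 82, leaving 121 − 82 = 39 for the blank.

y = 8, a = 6, n = 32, k = 10, b = 39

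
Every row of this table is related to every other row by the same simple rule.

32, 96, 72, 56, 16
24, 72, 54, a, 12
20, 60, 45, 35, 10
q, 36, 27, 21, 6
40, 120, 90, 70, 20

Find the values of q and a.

Each row is a constant multiple of every other row — this is a multiplication table with the headers hidden.
Row 4 is 36/96 = 3/8 times row 1, so its entry in column 1 is 32 × 3/8 = 12.
Row 2 is 72/96 = 3/4 times row 1, so its entry in column 4 is 56 × 3/4 = 42.

q = 12, a = 42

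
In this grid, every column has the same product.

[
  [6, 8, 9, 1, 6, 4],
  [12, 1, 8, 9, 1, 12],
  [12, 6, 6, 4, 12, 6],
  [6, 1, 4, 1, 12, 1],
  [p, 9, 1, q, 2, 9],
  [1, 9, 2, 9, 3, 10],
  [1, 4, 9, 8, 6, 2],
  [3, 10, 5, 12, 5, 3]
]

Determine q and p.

Columns 3 and 6 each multiply to 155520, so every column has product 155520.
Column 4: 1×9×4×1×9×8×12 = 31104, so the missing entry is 155520 ÷ 31104 = 5.
Column 1: 6×12×12×6×1×1×3 = 15552, so the missing entry is 155520 ÷ 15552 = 10.

q = 5, p = 10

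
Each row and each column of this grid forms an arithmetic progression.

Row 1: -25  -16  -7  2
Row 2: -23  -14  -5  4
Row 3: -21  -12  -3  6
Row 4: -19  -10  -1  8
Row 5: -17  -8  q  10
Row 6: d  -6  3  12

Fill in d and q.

d = -15, q = 1

Along each row the entries change by 9 per step; down each column they change by 2.
Row 6: from -6 at column 2, stepping by 9 to column 1 gives -15.
Row 5: from -17 at column 1, stepping by 9 to column 3 gives 1.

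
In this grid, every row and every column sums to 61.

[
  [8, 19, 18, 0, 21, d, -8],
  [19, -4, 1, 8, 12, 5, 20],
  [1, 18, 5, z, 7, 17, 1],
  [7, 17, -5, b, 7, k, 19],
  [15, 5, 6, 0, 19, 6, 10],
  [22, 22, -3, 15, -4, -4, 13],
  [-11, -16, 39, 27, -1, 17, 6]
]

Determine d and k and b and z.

d = 3, k = 17, b = -1, z = 12

Row 3 has 1 + 18 + 5 + 7 + 17 + 1 = 49; the blank must be 61 − 49 = 12.
Column 4 has 0 + 8 + 12 + 0 + 15 + 27 = 62; the blank must be 61 − 62 = -1.
Row 4 has 7 + 17 − 5 − 1 + 7 + 19 = 44; the blank must be 61 − 44 = 17.
Row 1 has 8 + 19 + 18 + 0 + 21 − 8 = 58; the blank must be 61 − 58 = 3.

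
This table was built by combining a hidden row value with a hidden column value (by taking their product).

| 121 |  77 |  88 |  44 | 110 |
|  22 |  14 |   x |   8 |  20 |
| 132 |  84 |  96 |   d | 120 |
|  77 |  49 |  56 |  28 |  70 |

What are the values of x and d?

Each row is a constant multiple of every other row — this is a multiplication table with the headers hidden.
Row 2 is 14/77 = 2/11 times row 1, so its entry in column 3 is 88 × 2/11 = 16.
Row 3 is 84/77 = 12/11 times row 1, so its entry in column 4 is 44 × 12/11 = 48.

x = 16, d = 48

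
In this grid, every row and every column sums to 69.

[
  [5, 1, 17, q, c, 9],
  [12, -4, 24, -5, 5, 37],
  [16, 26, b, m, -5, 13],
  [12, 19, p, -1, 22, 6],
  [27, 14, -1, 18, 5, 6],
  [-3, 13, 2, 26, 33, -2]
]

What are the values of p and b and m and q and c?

The known cells in column 5 total 60, leaving 69 − 60 = 9 for the blank.
The known cells in row 1 total 41, leaving 69 − 41 = 28 for the blank.
The known cells in column 4 total 66, leaving 69 − 66 = 3 for the blank.
The known cells in row 3 total 53, leaving 69 − 53 = 16 for the blank.
The known cells in row 4 total 58, leaving 69 − 58 = 11 for the blank.

p = 11, b = 16, m = 3, q = 28, c = 9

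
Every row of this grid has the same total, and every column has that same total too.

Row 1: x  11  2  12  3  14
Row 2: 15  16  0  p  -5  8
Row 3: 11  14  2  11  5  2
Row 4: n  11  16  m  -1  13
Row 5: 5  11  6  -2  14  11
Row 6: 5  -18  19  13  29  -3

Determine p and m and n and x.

p = 11, m = 0, n = 6, x = 3

Rows 3 and 5 both sum to 45, so that's the common total.
Row 1 has 11 + 2 + 12 + 3 + 14 = 42; the blank must be 45 − 42 = 3.
Row 2 has 15 + 16 + 0 − 5 + 8 = 34; the blank must be 45 − 34 = 11.
Column 4 has 12 + 11 + 11 − 2 + 13 = 45; the blank must be 45 − 45 = 0.
Row 4 has 11 + 16 + 0 − 1 + 13 = 39; the blank must be 45 − 39 = 6.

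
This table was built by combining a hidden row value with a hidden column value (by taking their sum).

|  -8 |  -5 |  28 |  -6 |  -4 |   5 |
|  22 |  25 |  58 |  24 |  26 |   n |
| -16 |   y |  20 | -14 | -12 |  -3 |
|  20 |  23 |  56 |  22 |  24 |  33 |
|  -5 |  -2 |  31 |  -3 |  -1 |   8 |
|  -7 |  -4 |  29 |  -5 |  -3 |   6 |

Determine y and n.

y = -13, n = 35

The difference between any two rows is the same in every column — this is an addition table with the headers hidden.
Row 3 minus row 1 is -16 − (-8) = -8, so its entry in column 2 is -5 + (-8) = -13.
Row 2 minus row 1 is 22 − (-8) = 30, so its entry in column 6 is 5 + 30 = 35.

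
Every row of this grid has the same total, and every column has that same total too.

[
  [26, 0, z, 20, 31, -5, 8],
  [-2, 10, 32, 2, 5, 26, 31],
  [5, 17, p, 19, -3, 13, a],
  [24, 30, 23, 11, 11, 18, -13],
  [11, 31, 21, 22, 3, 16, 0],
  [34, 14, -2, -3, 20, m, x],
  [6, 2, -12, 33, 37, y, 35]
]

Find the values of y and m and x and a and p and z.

y = 3, m = 33, x = 8, a = 35, p = 18, z = 24

Rows 2 and 4 both sum to 104, so that's the common total.
The known cells in row 7 total 101, leaving 104 − 101 = 3 for the blank.
The known cells in column 6 total 71, leaving 104 − 71 = 33 for the blank.
The known cells in row 1 total 80, leaving 104 − 80 = 24 for the blank.
The known cells in row 6 total 96, leaving 104 − 96 = 8 for the blank.
The known cells in column 7 total 69, leaving 104 − 69 = 35 for the blank.
The known cells in row 3 total 86, leaving 104 − 86 = 18 for the blank.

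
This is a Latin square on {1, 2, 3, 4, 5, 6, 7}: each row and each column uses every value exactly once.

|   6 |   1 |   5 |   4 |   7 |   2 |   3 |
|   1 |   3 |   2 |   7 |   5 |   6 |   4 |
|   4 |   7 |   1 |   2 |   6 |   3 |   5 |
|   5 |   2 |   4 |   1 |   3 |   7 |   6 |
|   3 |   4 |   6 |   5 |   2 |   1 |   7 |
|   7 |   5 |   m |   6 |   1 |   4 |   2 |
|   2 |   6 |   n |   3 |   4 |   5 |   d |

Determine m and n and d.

For row 7, column 7: column 7 already has {2, 3, 4, 5, 6, 7}; that leaves 1.
At (row 7, col 3): row 7 already has {1, 2, 3, 4, 5, 6}, so the value is 7.
At (row 6, col 3): row 6 already has {1, 2, 4, 5, 6, 7}, so the value is 3.

m = 3, n = 7, d = 1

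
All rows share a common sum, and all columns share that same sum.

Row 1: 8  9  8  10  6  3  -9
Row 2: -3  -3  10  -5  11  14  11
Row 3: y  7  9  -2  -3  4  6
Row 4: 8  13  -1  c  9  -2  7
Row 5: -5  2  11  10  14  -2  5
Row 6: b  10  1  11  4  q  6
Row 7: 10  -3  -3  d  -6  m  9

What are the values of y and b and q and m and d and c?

y = 14, b = 3, q = 0, m = 18, d = 10, c = 1

Rows 1 and 2 both sum to 35, so that's the common total.
Row 3: 7 + 9 − 2 − 3 + 4 + 6 = 21, so its missing entry is 35 − 21 = 14.
Row 4: 8 + 13 − 1 + 9 − 2 + 7 = 34, so its missing entry is 35 − 34 = 1.
Column 1: 8 − 3 + 14 + 8 − 5 + 10 = 32, so its missing entry is 35 − 32 = 3.
Row 6: 3 + 10 + 1 + 11 + 4 + 6 = 35, so its missing entry is 35 − 35 = 0.
Column 6: 3 + 14 + 4 − 2 − 2 + 0 = 17, so its missing entry is 35 − 17 = 18.
Row 7: 10 − 3 − 3 − 6 + 18 + 9 = 25, so its missing entry is 35 − 25 = 10.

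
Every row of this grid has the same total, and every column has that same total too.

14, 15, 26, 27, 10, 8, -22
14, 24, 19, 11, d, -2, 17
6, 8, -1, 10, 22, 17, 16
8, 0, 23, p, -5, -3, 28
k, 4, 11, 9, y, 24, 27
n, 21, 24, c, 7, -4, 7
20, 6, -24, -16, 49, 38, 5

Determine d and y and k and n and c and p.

d = -5, y = 0, k = 3, n = 13, c = 10, p = 27

Rows 1 and 3 both sum to 78, so that's the common total.
Row 2 has 14 + 24 + 19 + 11 − 2 + 17 = 83; the blank must be 78 − 83 = -5.
Column 5 has 10 − 5 + 22 − 5 + 7 + 49 = 78; the blank must be 78 − 78 = 0.
Row 5 has 4 + 11 + 9 + 0 + 24 + 27 = 75; the blank must be 78 − 75 = 3.
Row 4 has 8 + 0 + 23 − 5 − 3 + 28 = 51; the blank must be 78 − 51 = 27.
Column 1 has 14 + 14 + 6 + 8 + 3 + 20 = 65; the blank must be 78 − 65 = 13.
Row 6 has 13 + 21 + 24 + 7 − 4 + 7 = 68; the blank must be 78 − 68 = 10.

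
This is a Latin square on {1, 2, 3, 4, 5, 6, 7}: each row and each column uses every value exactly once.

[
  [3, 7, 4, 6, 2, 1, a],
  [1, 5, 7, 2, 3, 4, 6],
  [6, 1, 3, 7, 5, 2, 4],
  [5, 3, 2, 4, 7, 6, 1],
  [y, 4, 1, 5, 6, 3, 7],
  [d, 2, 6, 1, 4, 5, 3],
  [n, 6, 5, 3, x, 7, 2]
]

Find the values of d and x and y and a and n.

d = 7, x = 1, y = 2, a = 5, n = 4

For row 5, column 1: row 5 already has {1, 3, 4, 5, 6, 7}; that leaves 2.
For row 7, column 5: column 5 already has {2, 3, 4, 5, 6, 7}; that leaves 1.
For row 1, column 7: row 1 already has {1, 2, 3, 4, 6, 7}; that leaves 5.
Cell (6,1): row 6 already has {1, 2, 3, 4, 5, 6} → 7.
Cell (7,1): row 7 already has {1, 2, 3, 5, 6, 7} → 4.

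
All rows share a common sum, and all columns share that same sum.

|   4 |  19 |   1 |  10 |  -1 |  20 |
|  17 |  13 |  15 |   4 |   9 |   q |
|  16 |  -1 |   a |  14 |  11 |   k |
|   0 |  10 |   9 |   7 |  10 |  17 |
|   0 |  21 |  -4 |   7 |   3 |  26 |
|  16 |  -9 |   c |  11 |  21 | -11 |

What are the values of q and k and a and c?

Rows 1 and 4 both sum to 53, so that's the common total.
The known cells in row 6 total 28, leaving 53 − 28 = 25 for the blank.
The known cells in column 3 total 46, leaving 53 − 46 = 7 for the blank.
The known cells in row 3 total 47, leaving 53 − 47 = 6 for the blank.
The known cells in row 2 total 58, leaving 53 − 58 = -5 for the blank.

q = -5, k = 6, a = 7, c = 25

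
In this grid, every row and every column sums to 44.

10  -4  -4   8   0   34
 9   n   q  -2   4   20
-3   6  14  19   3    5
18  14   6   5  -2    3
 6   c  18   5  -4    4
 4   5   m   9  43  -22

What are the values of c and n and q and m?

c = 15, n = 8, q = 5, m = 5

Row 5 has 6 + 18 + 5 − 4 + 4 = 29; the blank must be 44 − 29 = 15.
Column 2 has -4 + 6 + 14 + 15 + 5 = 36; the blank must be 44 − 36 = 8.
Row 2 has 9 + 8 − 2 + 4 + 20 = 39; the blank must be 44 − 39 = 5.
Row 6 has 4 + 5 + 9 + 43 − 22 = 39; the blank must be 44 − 39 = 5.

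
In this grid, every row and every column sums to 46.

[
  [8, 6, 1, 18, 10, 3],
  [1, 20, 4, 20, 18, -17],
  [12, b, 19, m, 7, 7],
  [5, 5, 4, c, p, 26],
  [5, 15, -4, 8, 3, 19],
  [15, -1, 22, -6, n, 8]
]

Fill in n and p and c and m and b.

n = 8, p = 0, c = 6, m = 0, b = 1

The known cells in column 2 total 45, leaving 46 − 45 = 1 for the blank.
The known cells in row 6 total 38, leaving 46 − 38 = 8 for the blank.
The known cells in column 5 total 46, leaving 46 − 46 = 0 for the blank.
The known cells in row 3 total 46, leaving 46 − 46 = 0 for the blank.
The known cells in row 4 total 40, leaving 46 − 40 = 6 for the blank.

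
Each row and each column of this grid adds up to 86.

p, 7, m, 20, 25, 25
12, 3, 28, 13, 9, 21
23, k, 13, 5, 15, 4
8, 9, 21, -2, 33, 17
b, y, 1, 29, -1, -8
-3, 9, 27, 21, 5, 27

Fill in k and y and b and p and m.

k = 26, y = 32, b = 33, p = 13, m = -4

Row 3: 23 + 13 + 5 + 15 + 4 = 60, so its missing entry is 86 − 60 = 26.
Column 3: 28 + 13 + 21 + 1 + 27 = 90, so its missing entry is 86 − 90 = -4.
Row 1: 7 − 4 + 20 + 25 + 25 = 73, so its missing entry is 86 − 73 = 13.
Column 1: 13 + 12 + 23 + 8 − 3 = 53, so its missing entry is 86 − 53 = 33.
Row 5: 33 + 1 + 29 − 1 − 8 = 54, so its missing entry is 86 − 54 = 32.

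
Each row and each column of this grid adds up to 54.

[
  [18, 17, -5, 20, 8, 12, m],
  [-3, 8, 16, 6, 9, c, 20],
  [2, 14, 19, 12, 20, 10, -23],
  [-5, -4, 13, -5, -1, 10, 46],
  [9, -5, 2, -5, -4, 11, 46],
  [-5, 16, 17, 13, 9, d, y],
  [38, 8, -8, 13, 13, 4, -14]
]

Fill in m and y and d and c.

The known cells in row 2 total 56, leaving 54 − 56 = -2 for the blank.
The known cells in column 6 total 45, leaving 54 − 45 = 9 for the blank.
The known cells in row 6 total 59, leaving 54 − 59 = -5 for the blank.
The known cells in row 1 total 70, leaving 54 − 70 = -16 for the blank.

m = -16, y = -5, d = 9, c = -2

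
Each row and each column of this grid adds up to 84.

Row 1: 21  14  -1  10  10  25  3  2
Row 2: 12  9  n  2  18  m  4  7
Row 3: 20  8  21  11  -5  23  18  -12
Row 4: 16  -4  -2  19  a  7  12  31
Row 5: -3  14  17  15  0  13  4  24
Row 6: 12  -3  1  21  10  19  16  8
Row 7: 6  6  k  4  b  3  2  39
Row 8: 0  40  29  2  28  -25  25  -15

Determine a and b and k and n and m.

Row 4: 16 − 4 − 2 + 19 + 7 + 12 + 31 = 79, so its missing entry is 84 − 79 = 5.
Column 6: 25 + 23 + 7 + 13 + 19 + 3 − 25 = 65, so its missing entry is 84 − 65 = 19.
Row 2: 12 + 9 + 2 + 18 + 19 + 4 + 7 = 71, so its missing entry is 84 − 71 = 13.
Column 3: -1 + 13 + 21 − 2 + 17 + 1 + 29 = 78, so its missing entry is 84 − 78 = 6.
Row 7: 6 + 6 + 6 + 4 + 3 + 2 + 39 = 66, so its missing entry is 84 − 66 = 18.

a = 5, b = 18, k = 6, n = 13, m = 19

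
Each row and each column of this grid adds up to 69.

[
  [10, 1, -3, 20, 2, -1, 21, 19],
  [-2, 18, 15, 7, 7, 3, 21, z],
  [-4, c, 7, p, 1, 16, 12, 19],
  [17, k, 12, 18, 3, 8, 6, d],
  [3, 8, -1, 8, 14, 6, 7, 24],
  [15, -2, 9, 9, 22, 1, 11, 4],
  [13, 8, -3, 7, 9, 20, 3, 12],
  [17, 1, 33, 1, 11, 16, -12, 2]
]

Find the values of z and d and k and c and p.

z = 0, d = -11, k = 16, c = 19, p = -1

Column 4: 20 + 7 + 18 + 8 + 9 + 7 + 1 = 70, so its missing entry is 69 − 70 = -1.
Row 3: -4 + 7 − 1 + 1 + 16 + 12 + 19 = 50, so its missing entry is 69 − 50 = 19.
Column 2: 1 + 18 + 19 + 8 − 2 + 8 + 1 = 53, so its missing entry is 69 − 53 = 16.
Row 4: 17 + 16 + 12 + 18 + 3 + 8 + 6 = 80, so its missing entry is 69 − 80 = -11.
Row 2: -2 + 18 + 15 + 7 + 7 + 3 + 21 = 69, so its missing entry is 69 − 69 = 0.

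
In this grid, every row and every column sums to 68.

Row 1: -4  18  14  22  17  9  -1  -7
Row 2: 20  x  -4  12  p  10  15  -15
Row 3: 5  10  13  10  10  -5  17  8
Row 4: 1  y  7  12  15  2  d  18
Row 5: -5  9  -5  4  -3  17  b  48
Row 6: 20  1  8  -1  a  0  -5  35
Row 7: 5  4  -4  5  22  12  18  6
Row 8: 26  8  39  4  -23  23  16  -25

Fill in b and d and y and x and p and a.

The known cells in row 5 total 65, leaving 68 − 65 = 3 for the blank.
The known cells in row 6 total 58, leaving 68 − 58 = 10 for the blank.
The known cells in column 5 total 48, leaving 68 − 48 = 20 for the blank.
The known cells in row 2 total 58, leaving 68 − 58 = 10 for the blank.
The known cells in column 2 total 60, leaving 68 − 60 = 8 for the blank.
The known cells in row 4 total 63, leaving 68 − 63 = 5 for the blank.

b = 3, d = 5, y = 8, x = 10, p = 20, a = 10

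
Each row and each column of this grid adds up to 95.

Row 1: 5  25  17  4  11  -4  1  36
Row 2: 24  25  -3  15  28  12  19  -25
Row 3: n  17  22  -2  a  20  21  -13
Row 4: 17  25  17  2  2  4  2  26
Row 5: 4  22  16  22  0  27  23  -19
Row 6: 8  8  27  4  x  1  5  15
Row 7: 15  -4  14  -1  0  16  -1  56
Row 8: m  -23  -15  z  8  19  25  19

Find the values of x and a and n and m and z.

x = 27, a = 19, n = 11, m = 11, z = 51

Row 6: 8 + 8 + 27 + 4 + 1 + 5 + 15 = 68, so its missing entry is 95 − 68 = 27.
Column 5: 11 + 28 + 2 + 0 + 27 + 0 + 8 = 76, so its missing entry is 95 − 76 = 19.
Row 3: 17 + 22 − 2 + 19 + 20 + 21 − 13 = 84, so its missing entry is 95 − 84 = 11.
Column 1: 5 + 24 + 11 + 17 + 4 + 8 + 15 = 84, so its missing entry is 95 − 84 = 11.
Row 8: 11 − 23 − 15 + 8 + 19 + 25 + 19 = 44, so its missing entry is 95 − 44 = 51.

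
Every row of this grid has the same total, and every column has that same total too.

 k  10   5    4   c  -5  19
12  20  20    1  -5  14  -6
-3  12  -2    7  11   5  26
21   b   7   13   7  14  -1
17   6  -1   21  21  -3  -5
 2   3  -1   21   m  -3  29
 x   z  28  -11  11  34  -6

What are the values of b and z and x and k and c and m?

b = -5, z = 10, x = -10, k = 17, c = 6, m = 5

Rows 2 and 3 both sum to 56, so that's the common total.
Row 4: 21 + 7 + 13 + 7 + 14 − 1 = 61, so its missing entry is 56 − 61 = -5.
Column 2: 10 + 20 + 12 − 5 + 6 + 3 = 46, so its missing entry is 56 − 46 = 10.
Row 6: 2 + 3 − 1 + 21 − 3 + 29 = 51, so its missing entry is 56 − 51 = 5.
Column 5: -5 + 11 + 7 + 21 + 5 + 11 = 50, so its missing entry is 56 − 50 = 6.
Row 1: 10 + 5 + 4 + 6 − 5 + 19 = 39, so its missing entry is 56 − 39 = 17.
Row 7: 10 + 28 − 11 + 11 + 34 − 6 = 66, so its missing entry is 56 − 66 = -10.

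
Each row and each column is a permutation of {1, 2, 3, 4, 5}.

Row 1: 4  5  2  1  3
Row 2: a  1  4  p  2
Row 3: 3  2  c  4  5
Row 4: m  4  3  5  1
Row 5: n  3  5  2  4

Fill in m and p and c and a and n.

Cell (5,1): row 5 already has {2, 3, 4, 5} → 1.
Cell (4,1): row 4 already has {1, 3, 4, 5} → 2.
At (row 3, col 3): row 3 already has {2, 3, 4, 5}, so the value is 1.
At (row 2, col 1): column 1 already has {1, 2, 3, 4}, so the value is 5.
At (row 2, col 4): row 2 already has {1, 2, 4, 5}, so the value is 3.

m = 2, p = 3, c = 1, a = 5, n = 1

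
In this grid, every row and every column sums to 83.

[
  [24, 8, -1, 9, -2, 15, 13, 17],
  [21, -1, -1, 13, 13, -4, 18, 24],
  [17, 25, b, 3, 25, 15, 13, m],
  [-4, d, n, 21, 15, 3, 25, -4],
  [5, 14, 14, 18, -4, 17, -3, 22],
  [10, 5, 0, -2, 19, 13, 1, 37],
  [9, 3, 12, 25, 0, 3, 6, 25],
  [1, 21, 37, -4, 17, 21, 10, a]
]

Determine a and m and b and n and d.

The known cells in row 8 total 103, leaving 83 − 103 = -20 for the blank.
The known cells in column 8 total 101, leaving 83 − 101 = -18 for the blank.
The known cells in column 2 total 75, leaving 83 − 75 = 8 for the blank.
The known cells in row 3 total 80, leaving 83 − 80 = 3 for the blank.
The known cells in row 4 total 64, leaving 83 − 64 = 19 for the blank.

a = -20, m = -18, b = 3, n = 19, d = 8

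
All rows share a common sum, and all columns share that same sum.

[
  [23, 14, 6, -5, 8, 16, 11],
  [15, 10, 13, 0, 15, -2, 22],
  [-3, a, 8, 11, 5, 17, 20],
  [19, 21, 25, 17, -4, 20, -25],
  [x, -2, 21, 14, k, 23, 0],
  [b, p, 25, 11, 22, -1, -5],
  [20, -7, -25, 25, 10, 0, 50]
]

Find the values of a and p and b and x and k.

a = 15, p = 22, b = -1, x = 0, k = 17

Rows 1 and 2 both sum to 73, so that's the common total.
The known cells in column 5 total 56, leaving 73 − 56 = 17 for the blank.
The known cells in row 5 total 73, leaving 73 − 73 = 0 for the blank.
The known cells in row 3 total 58, leaving 73 − 58 = 15 for the blank.
The known cells in column 2 total 51, leaving 73 − 51 = 22 for the blank.
The known cells in row 6 total 74, leaving 73 − 74 = -1 for the blank.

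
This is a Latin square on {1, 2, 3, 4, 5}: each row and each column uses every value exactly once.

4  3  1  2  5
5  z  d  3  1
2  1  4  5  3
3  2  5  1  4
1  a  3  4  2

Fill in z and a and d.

For row 2, column 3: column 3 already has {1, 3, 4, 5}; that leaves 2.
Cell (2,2): row 2 already has {1, 2, 3, 5} → 4.
Cell (5,2): row 5 already has {1, 2, 3, 4} → 5.

z = 4, a = 5, d = 2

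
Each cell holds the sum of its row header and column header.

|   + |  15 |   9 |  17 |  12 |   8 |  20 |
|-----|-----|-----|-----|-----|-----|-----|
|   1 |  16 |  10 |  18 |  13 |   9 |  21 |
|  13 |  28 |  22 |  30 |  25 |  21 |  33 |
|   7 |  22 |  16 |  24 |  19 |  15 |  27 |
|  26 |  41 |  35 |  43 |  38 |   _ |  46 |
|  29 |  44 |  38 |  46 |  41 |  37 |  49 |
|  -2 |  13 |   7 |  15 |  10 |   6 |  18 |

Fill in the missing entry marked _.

34

26 + 8 = 34.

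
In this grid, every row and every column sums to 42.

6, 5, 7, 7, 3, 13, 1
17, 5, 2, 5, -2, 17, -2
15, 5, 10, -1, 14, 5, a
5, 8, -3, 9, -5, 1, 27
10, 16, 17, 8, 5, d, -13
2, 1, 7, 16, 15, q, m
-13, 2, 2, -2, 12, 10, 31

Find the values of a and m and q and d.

Row 5: 10 + 16 + 17 + 8 + 5 − 13 = 43, so its missing entry is 42 − 43 = -1.
Column 6: 13 + 17 + 5 + 1 − 1 + 10 = 45, so its missing entry is 42 − 45 = -3.
Row 3: 15 + 5 + 10 − 1 + 14 + 5 = 48, so its missing entry is 42 − 48 = -6.
Row 6: 2 + 1 + 7 + 16 + 15 − 3 = 38, so its missing entry is 42 − 38 = 4.

a = -6, m = 4, q = -3, d = -1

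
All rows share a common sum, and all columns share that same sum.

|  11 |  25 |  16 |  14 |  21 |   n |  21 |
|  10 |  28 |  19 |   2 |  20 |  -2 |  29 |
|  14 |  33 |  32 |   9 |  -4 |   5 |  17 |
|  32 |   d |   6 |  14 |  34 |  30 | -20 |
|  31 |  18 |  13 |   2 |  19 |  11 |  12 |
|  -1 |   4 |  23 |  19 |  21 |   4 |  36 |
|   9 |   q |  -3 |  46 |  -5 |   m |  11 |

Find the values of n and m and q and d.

n = -2, m = 60, q = -12, d = 10

Rows 2 and 3 both sum to 106, so that's the common total.
Row 4 has 32 + 6 + 14 + 34 + 30 − 20 = 96; the blank must be 106 − 96 = 10.
Column 2 has 25 + 28 + 33 + 10 + 18 + 4 = 118; the blank must be 106 − 118 = -12.
Row 7 has 9 − 12 − 3 + 46 − 5 + 11 = 46; the blank must be 106 − 46 = 60.
Row 1 has 11 + 25 + 16 + 14 + 21 + 21 = 108; the blank must be 106 − 108 = -2.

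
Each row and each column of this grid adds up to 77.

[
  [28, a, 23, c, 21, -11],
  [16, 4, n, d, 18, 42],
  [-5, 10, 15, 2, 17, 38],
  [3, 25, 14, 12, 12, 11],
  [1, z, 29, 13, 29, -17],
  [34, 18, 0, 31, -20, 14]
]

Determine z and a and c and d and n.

Column 3 has 23 + 15 + 14 + 29 + 0 = 81; the blank must be 77 − 81 = -4.
Row 5 has 1 + 29 + 13 + 29 − 17 = 55; the blank must be 77 − 55 = 22.
Column 2 has 4 + 10 + 25 + 22 + 18 = 79; the blank must be 77 − 79 = -2.
Row 1 has 28 − 2 + 23 + 21 − 11 = 59; the blank must be 77 − 59 = 18.
Row 2 has 16 + 4 − 4 + 18 + 42 = 76; the blank must be 77 − 76 = 1.

z = 22, a = -2, c = 18, d = 1, n = -4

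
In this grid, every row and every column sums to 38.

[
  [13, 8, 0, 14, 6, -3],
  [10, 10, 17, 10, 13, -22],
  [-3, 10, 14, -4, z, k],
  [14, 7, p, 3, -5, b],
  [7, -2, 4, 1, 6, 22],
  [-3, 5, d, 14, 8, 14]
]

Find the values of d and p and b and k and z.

d = 0, p = 3, b = 16, k = 11, z = 10

Column 5: 6 + 13 − 5 + 6 + 8 = 28, so its missing entry is 38 − 28 = 10.
Row 3: -3 + 10 + 14 − 4 + 10 = 27, so its missing entry is 38 − 27 = 11.
Column 6: -3 − 22 + 11 + 22 + 14 = 22, so its missing entry is 38 − 22 = 16.
Row 4: 14 + 7 + 3 − 5 + 16 = 35, so its missing entry is 38 − 35 = 3.
Row 6: -3 + 5 + 14 + 8 + 14 = 38, so its missing entry is 38 − 38 = 0.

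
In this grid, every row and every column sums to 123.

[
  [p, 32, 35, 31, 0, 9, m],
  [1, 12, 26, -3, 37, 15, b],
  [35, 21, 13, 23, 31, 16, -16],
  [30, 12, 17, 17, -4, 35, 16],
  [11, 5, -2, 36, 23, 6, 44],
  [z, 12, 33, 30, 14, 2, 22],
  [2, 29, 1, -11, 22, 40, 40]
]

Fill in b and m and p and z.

The known cells in row 2 total 88, leaving 123 − 88 = 35 for the blank.
The known cells in row 6 total 113, leaving 123 − 113 = 10 for the blank.
The known cells in column 1 total 89, leaving 123 − 89 = 34 for the blank.
The known cells in row 1 total 141, leaving 123 − 141 = -18 for the blank.

b = 35, m = -18, p = 34, z = 10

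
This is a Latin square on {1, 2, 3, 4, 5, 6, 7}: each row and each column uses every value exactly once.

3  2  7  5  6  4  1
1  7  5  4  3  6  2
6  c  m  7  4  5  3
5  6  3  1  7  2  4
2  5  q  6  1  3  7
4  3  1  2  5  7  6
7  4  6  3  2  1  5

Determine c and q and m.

Cell (3,2): column 2 already has {2, 3, 4, 5, 6, 7} → 1.
For row 5, column 3: row 5 already has {1, 2, 3, 5, 6, 7}; that leaves 4.
For row 3, column 3: row 3 already has {1, 3, 4, 5, 6, 7}; that leaves 2.

c = 1, q = 4, m = 2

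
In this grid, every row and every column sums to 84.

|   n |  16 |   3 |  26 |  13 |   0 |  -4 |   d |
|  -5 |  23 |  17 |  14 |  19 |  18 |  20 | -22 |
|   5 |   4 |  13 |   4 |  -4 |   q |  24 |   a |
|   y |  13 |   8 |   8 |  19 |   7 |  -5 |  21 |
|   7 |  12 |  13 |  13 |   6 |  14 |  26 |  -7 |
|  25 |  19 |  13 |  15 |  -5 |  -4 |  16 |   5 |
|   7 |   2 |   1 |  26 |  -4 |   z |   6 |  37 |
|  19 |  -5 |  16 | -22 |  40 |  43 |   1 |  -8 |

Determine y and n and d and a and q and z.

y = 13, n = 13, d = 17, a = 41, q = -3, z = 9

Row 7: 7 + 2 + 1 + 26 − 4 + 6 + 37 = 75, so its missing entry is 84 − 75 = 9.
Row 4: 13 + 8 + 8 + 19 + 7 − 5 + 21 = 71, so its missing entry is 84 − 71 = 13.
Column 1: -5 + 5 + 13 + 7 + 25 + 7 + 19 = 71, so its missing entry is 84 − 71 = 13.
Row 1: 13 + 16 + 3 + 26 + 13 + 0 − 4 = 67, so its missing entry is 84 − 67 = 17.
Column 8: 17 − 22 + 21 − 7 + 5 + 37 − 8 = 43, so its missing entry is 84 − 43 = 41.
Row 3: 5 + 4 + 13 + 4 − 4 + 24 + 41 = 87, so its missing entry is 84 − 87 = -3.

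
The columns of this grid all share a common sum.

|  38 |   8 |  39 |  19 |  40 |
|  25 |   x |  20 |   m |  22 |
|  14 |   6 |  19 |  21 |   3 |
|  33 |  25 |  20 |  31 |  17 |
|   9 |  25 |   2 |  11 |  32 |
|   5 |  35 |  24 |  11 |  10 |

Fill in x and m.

x = 25, m = 31

Column 1 sums to 124 and so does column 3; that's the common total.
In column 2 the known cells total 99, leaving 124 − 99 = 25.
In column 4 the known cells total 93, leaving 124 − 93 = 31.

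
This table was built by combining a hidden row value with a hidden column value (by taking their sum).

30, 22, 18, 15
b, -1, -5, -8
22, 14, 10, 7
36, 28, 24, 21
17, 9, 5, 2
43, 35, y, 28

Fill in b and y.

The difference between any two rows is the same in every column — this is an addition table with the headers hidden.
Row 2 minus row 1 is -8 − 15 = -23, so its entry in column 1 is 30 + (-23) = 7.
Row 6 minus row 1 is 28 − 15 = 13, so its entry in column 3 is 18 + 13 = 31.

b = 7, y = 31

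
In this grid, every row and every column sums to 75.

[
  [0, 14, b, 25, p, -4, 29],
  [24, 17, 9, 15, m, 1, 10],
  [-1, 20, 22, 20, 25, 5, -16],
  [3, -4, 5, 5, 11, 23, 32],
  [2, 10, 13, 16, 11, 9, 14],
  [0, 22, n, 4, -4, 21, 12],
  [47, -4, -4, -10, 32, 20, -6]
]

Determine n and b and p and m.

Row 2: 24 + 17 + 9 + 15 + 1 + 10 = 76, so its missing entry is 75 − 76 = -1.
Column 5: -1 + 25 + 11 + 11 − 4 + 32 = 74, so its missing entry is 75 − 74 = 1.
Row 1: 0 + 14 + 25 + 1 − 4 + 29 = 65, so its missing entry is 75 − 65 = 10.
Row 6: 0 + 22 + 4 − 4 + 21 + 12 = 55, so its missing entry is 75 − 55 = 20.

n = 20, b = 10, p = 1, m = -1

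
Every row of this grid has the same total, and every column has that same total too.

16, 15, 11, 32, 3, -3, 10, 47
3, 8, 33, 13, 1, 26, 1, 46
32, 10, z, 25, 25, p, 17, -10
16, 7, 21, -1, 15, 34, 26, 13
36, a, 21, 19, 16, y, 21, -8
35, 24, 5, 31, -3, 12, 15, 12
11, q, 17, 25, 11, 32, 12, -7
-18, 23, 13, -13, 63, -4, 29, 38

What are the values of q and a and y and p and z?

q = 30, a = 14, y = 12, p = 22, z = 10

Rows 1 and 2 both sum to 131, so that's the common total.
The known cells in row 7 total 101, leaving 131 − 101 = 30 for the blank.
The known cells in column 3 total 121, leaving 131 − 121 = 10 for the blank.
The known cells in row 3 total 109, leaving 131 − 109 = 22 for the blank.
The known cells in column 6 total 119, leaving 131 − 119 = 12 for the blank.
The known cells in row 5 total 117, leaving 131 − 117 = 14 for the blank.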